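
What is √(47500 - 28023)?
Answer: √19477 ≈ 139.56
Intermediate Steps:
√(47500 - 28023) = √19477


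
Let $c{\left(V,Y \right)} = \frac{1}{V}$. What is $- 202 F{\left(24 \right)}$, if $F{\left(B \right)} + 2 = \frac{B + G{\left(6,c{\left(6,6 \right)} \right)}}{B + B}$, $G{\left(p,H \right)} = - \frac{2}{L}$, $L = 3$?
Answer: $\frac{11009}{36} \approx 305.81$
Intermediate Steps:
$G{\left(p,H \right)} = - \frac{2}{3}$
$F{\left(B \right)} = -2 + \frac{- \frac{2}{3} + B}{2 B}$ ($F{\left(B \right)} = -2 + \frac{B - \frac{2}{3}}{B + B} = -2 + \frac{- \frac{2}{3} + B}{2 B}$)
$- 202 F{\left(24 \right)} = - 202 \frac{-2 - 216}{6 \cdot 24} = - 202 \cdot \frac{1}{6} \cdot \frac{1}{24} \left(-2 - 216\right) = - 202 \cdot \frac{1}{6} \cdot \frac{1}{24} \left(-218\right) = \left(-202\right) \left(- \frac{109}{72}\right) = \frac{11009}{36}$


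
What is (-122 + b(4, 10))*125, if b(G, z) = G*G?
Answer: -13250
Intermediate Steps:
b(G, z) = G**2
(-122 + b(4, 10))*125 = (-122 + 4**2)*125 = (-122 + 16)*125 = -106*125 = -13250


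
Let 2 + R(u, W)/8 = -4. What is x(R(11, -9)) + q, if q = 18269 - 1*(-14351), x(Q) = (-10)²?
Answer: 32720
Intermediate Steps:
R(u, W) = -48 (R(u, W) = -16 + 8*(-4) = -16 - 32 = -48)
x(Q) = 100
q = 32620 (q = 18269 + 14351 = 32620)
x(R(11, -9)) + q = 100 + 32620 = 32720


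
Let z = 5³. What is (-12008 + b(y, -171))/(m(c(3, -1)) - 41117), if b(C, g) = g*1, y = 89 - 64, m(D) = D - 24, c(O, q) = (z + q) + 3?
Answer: 12179/41014 ≈ 0.29695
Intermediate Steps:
z = 125
c(O, q) = 128 + q (c(O, q) = (125 + q) + 3 = 128 + q)
m(D) = -24 + D
y = 25
b(C, g) = g
(-12008 + b(y, -171))/(m(c(3, -1)) - 41117) = (-12008 - 171)/((-24 + (128 - 1)) - 41117) = -12179/((-24 + 127) - 41117) = -12179/(103 - 41117) = -12179/(-41014) = -12179*(-1/41014) = 12179/41014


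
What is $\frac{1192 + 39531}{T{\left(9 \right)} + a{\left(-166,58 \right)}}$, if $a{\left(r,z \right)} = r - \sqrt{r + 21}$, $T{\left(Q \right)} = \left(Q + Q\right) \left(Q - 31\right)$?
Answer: $- \frac{22886326}{315989} + \frac{40723 i \sqrt{145}}{315989} \approx -72.428 + 1.5519 i$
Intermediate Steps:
$T{\left(Q \right)} = 2 Q \left(-31 + Q\right)$
$a{\left(r,z \right)} = r - \sqrt{21 + r}$
$\frac{1192 + 39531}{T{\left(9 \right)} + a{\left(-166,58 \right)}} = \frac{1192 + 39531}{2 \cdot 9 \left(-31 + 9\right) - \left(166 + \sqrt{21 - 166}\right)} = \frac{40723}{2 \cdot 9 \left(-22\right) - \left(166 + \sqrt{-145}\right)} = \frac{40723}{-396 - \left(166 + i \sqrt{145}\right)} = \frac{40723}{-562 - i \sqrt{145}}$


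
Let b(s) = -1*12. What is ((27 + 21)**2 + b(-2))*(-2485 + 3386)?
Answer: 2065092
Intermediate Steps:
b(s) = -12
((27 + 21)**2 + b(-2))*(-2485 + 3386) = ((27 + 21)**2 - 12)*(-2485 + 3386) = (48**2 - 12)*901 = (2304 - 12)*901 = 2292*901 = 2065092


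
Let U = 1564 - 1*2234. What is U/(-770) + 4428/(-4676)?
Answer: -988/12859 ≈ -0.076833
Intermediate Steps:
U = -670 (U = 1564 - 2234 = -670)
U/(-770) + 4428/(-4676) = -670/(-770) + 4428/(-4676) = -670*(-1/770) + 4428*(-1/4676) = 67/77 - 1107/1169 = -988/12859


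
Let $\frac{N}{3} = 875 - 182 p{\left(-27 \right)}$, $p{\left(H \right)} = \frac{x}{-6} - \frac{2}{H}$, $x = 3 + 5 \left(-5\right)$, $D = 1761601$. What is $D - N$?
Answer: $\frac{15849166}{9} \approx 1.761 \cdot 10^{6}$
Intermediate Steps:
$x = -22$ ($x = 3 - 25 = -22$)
$p{\left(H \right)} = \frac{11}{3} - \frac{2}{H}$ ($p{\left(H \right)} = - \frac{22}{-6} - \frac{2}{H} = \left(-22\right) \left(- \frac{1}{6}\right) - \frac{2}{H} = \frac{11}{3} - \frac{2}{H}$)
$N = \frac{5243}{9}$ ($N = 3 \left(875 - 182 \left(\frac{11}{3} - \frac{2}{-27}\right)\right) = 3 \left(875 - 182 \left(\frac{11}{3} - - \frac{2}{27}\right)\right) = 3 \left(875 - 182 \left(\frac{11}{3} + \frac{2}{27}\right)\right) = 3 \left(875 - \frac{18382}{27}\right) = 3 \cdot \frac{5243}{27} = \frac{5243}{9} \approx 582.56$)
$D - N = 1761601 - \frac{5243}{9} = \frac{15849166}{9}$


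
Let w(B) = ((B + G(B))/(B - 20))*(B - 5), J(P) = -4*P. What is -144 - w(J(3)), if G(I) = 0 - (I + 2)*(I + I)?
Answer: -81/8 ≈ -10.125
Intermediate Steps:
G(I) = -2*I*(2 + I) (G(I) = 0 - (2 + I)*2*I = 0 - 2*I*(2 + I) = -2*I*(2 + I))
w(B) = (-5 + B)*(B - 2*B*(2 + B))/(-20 + B) (w(B) = ((B - 2*B*(2 + B))/(B - 20))*(B - 5) = ((B - 2*B*(2 + B))/(-20 + B))*(-5 + B) = (-5 + B)*(B - 2*B*(2 + B))/(-20 + B))
-144 - w(J(3)) = -144 - (-4*3)*(15 - 2*(-4*3)² + 7*(-4*3))/(-20 - 4*3) = -144 - (-12)*(15 - 2*(-12)² + 7*(-12))/(-20 - 12) = -144 - (-12)*(15 - 2*144 - 84)/(-32) = -144 - (-12)*(-1)*(15 - 288 - 84)/32 = -144 - (-12)*(-1)*(-357)/32 = -144 - 1*(-1071/8) = -144 + 1071/8 = -81/8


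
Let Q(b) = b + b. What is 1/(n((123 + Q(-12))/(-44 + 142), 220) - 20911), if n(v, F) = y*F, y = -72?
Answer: -1/36751 ≈ -2.7210e-5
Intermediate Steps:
Q(b) = 2*b
n(v, F) = -72*F
1/(n((123 + Q(-12))/(-44 + 142), 220) - 20911) = 1/(-72*220 - 20911) = 1/(-15840 - 20911) = 1/(-36751) = -1/36751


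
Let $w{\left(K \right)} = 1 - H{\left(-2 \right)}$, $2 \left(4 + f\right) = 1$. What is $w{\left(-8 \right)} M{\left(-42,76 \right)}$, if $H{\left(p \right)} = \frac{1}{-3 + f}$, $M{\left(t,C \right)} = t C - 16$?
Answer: $- \frac{48120}{13} \approx -3701.5$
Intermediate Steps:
$f = - \frac{7}{2}$ ($f = -4 + \frac{1}{2} \cdot 1 = -4 + \frac{1}{2} = - \frac{7}{2} \approx -3.5$)
$M{\left(t,C \right)} = -16 + C t$ ($M{\left(t,C \right)} = C t - 16 = -16 + C t$)
$H{\left(p \right)} = - \frac{2}{13}$ ($H{\left(p \right)} = \frac{1}{-3 - \frac{7}{2}} = \frac{1}{- \frac{13}{2}} = - \frac{2}{13}$)
$w{\left(K \right)} = \frac{15}{13}$ ($w{\left(K \right)} = 1 - - \frac{2}{13} = 1 + \frac{2}{13} = \frac{15}{13}$)
$w{\left(-8 \right)} M{\left(-42,76 \right)} = \frac{15 \left(-16 + 76 \left(-42\right)\right)}{13} = \frac{15 \left(-16 - 3192\right)}{13} = \frac{15}{13} \left(-3208\right) = - \frac{48120}{13}$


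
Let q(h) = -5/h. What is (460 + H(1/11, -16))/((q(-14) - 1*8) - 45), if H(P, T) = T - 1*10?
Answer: -6076/737 ≈ -8.2442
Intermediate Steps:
H(P, T) = -10 + T (H(P, T) = T - 10 = -10 + T)
(460 + H(1/11, -16))/((q(-14) - 1*8) - 45) = (460 + (-10 - 16))/((-5/(-14) - 1*8) - 45) = (460 - 26)/((-5*(-1/14) - 8) - 45) = 434/((5/14 - 8) - 45) = 434/(-107/14 - 45) = 434/(-737/14) = 434*(-14/737) = -6076/737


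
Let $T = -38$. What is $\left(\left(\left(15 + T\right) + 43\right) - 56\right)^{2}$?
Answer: $1296$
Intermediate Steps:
$\left(\left(\left(15 + T\right) + 43\right) - 56\right)^{2} = \left(\left(\left(15 - 38\right) + 43\right) - 56\right)^{2} = \left(\left(-23 + 43\right) - 56\right)^{2} = \left(20 - 56\right)^{2} = \left(-36\right)^{2} = 1296$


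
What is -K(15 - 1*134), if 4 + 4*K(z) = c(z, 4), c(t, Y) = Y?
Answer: 0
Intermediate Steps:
K(z) = 0 (K(z) = -1 + (¼)*4 = -1 + 1 = 0)
-K(15 - 1*134) = -1*0 = 0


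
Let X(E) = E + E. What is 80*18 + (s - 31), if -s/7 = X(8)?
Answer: 1297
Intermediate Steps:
X(E) = 2*E
s = -112 (s = -14*8 = -7*16 = -112)
80*18 + (s - 31) = 80*18 + (-112 - 31) = 1440 - 143 = 1297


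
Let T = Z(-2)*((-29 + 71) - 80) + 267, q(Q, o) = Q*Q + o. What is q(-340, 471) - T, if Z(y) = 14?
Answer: 116336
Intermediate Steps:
q(Q, o) = o + Q² (q(Q, o) = Q² + o = o + Q²)
T = -265 (T = 14*((-29 + 71) - 80) + 267 = 14*(42 - 80) + 267 = 14*(-38) + 267 = -532 + 267 = -265)
q(-340, 471) - T = (471 + (-340)²) - 1*(-265) = (471 + 115600) + 265 = 116071 + 265 = 116336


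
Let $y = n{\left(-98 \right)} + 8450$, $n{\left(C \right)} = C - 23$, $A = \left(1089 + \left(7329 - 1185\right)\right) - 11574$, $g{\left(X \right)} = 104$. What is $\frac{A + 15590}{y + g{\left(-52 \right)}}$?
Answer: $\frac{11249}{8433} \approx 1.3339$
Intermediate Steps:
$A = -4341$ ($A = \left(1089 + \left(7329 - 1185\right)\right) - 11574 = \left(1089 + 6144\right) - 11574 = 7233 - 11574 = -4341$)
$n{\left(C \right)} = -23 + C$
$y = 8329$ ($y = \left(-23 - 98\right) + 8450 = -121 + 8450 = 8329$)
$\frac{A + 15590}{y + g{\left(-52 \right)}} = \frac{-4341 + 15590}{8329 + 104} = \frac{11249}{8433}$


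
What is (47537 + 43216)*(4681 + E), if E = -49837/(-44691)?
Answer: 6329973590408/14897 ≈ 4.2492e+8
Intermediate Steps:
E = 49837/44691 (E = -49837*(-1/44691) = 49837/44691 ≈ 1.1151)
(47537 + 43216)*(4681 + E) = (47537 + 43216)*(4681 + 49837/44691) = 90753*(209248408/44691) = 6329973590408/14897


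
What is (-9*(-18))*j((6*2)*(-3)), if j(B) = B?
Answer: -5832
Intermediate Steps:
(-9*(-18))*j((6*2)*(-3)) = (-9*(-18))*((6*2)*(-3)) = 162*(12*(-3)) = 162*(-36) = -5832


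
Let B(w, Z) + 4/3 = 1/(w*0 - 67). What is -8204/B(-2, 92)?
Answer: 1649004/271 ≈ 6084.9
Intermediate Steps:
B(w, Z) = -271/201 (B(w, Z) = -4/3 + 1/(w*0 - 67) = -4/3 + 1/(0 - 67) = -4/3 + 1/(-67) = -4/3 - 1/67 = -271/201)
-8204/B(-2, 92) = -8204/(-271/201) = -8204*(-201/271) = 1649004/271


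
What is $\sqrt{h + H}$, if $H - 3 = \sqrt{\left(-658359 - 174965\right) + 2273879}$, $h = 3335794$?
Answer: $\sqrt{3335797 + \sqrt{1440555}} \approx 1826.7$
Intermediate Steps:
$H = 3 + \sqrt{1440555}$ ($H = 3 + \sqrt{\left(-658359 - 174965\right) + 2273879} = 3 + \sqrt{-833324 + 2273879} = 3 + \sqrt{1440555} \approx 1203.2$)
$\sqrt{h + H} = \sqrt{3335794 + \left(3 + \sqrt{1440555}\right)} = \sqrt{3335797 + \sqrt{1440555}}$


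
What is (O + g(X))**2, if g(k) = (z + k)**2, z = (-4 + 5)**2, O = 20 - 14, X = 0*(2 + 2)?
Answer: 49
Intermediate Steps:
X = 0 (X = 0*4 = 0)
O = 6
z = 1 (z = 1**2 = 1)
g(k) = (1 + k)**2
(O + g(X))**2 = (6 + (1 + 0)**2)**2 = (6 + 1**2)**2 = (6 + 1)**2 = 7**2 = 49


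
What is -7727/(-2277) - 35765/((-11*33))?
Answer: 2552782/25047 ≈ 101.92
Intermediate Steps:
-7727/(-2277) - 35765/((-11*33)) = -7727*(-1/2277) - 35765/(-363) = 7727/2277 - 35765*(-1/363) = 7727/2277 + 35765/363 = 2552782/25047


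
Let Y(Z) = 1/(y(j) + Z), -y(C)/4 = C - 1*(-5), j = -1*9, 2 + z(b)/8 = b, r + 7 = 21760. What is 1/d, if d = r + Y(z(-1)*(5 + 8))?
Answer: 296/6438887 ≈ 4.5971e-5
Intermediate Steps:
r = 21753 (r = -7 + 21760 = 21753)
z(b) = -16 + 8*b
j = -9
y(C) = -20 - 4*C (y(C) = -4*(C - 1*(-5)) = -4*(C + 5) = -4*(5 + C) = -20 - 4*C)
Y(Z) = 1/(16 + Z) (Y(Z) = 1/((-20 - 4*(-9)) + Z) = 1/((-20 + 36) + Z) = 1/(16 + Z))
d = 6438887/296 (d = 21753 + 1/(16 + (-16 + 8*(-1))*(5 + 8)) = 21753 + 1/(16 + (-16 - 8)*13) = 21753 + 1/(16 - 24*13) = 21753 + 1/(16 - 312) = 21753 + 1/(-296) = 21753 - 1/296 = 6438887/296 ≈ 21753.)
1/d = 1/(6438887/296) = 296/6438887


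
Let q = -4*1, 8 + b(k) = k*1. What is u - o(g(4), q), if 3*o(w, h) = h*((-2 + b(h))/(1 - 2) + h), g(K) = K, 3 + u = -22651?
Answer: -67922/3 ≈ -22641.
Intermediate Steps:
u = -22654 (u = -3 - 22651 = -22654)
b(k) = -8 + k (b(k) = -8 + k*1 = -8 + k)
q = -4
o(w, h) = 10*h/3 (o(w, h) = (h*((-2 + (-8 + h))/(1 - 2) + h))/3 = (h*((-10 + h)/(-1) + h))/3 = (h*((-10 + h)*(-1) + h))/3 = (h*((10 - h) + h))/3 = (h*10)/3 = (10*h)/3 = 10*h/3)
u - o(g(4), q) = -22654 - 10*(-4)/3 = -22654 - 1*(-40/3) = -22654 + 40/3 = -67922/3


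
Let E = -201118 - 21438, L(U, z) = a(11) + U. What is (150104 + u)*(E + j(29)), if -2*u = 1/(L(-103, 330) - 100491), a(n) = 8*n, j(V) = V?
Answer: -6714241580944223/201012 ≈ -3.3402e+10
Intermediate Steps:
L(U, z) = 88 + U (L(U, z) = 8*11 + U = 88 + U)
u = 1/201012 (u = -1/(2*((88 - 103) - 100491)) = -1/(2*(-15 - 100491)) = -1/2/(-100506) = -1/2*(-1/100506) = 1/201012 ≈ 4.9748e-6)
E = -222556
(150104 + u)*(E + j(29)) = (150104 + 1/201012)*(-222556 + 29) = (30172705249/201012)*(-222527) = -6714241580944223/201012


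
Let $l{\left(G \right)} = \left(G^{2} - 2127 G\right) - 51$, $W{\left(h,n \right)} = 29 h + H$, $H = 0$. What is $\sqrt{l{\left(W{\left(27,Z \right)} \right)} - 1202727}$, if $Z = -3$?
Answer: $3 i \sqrt{250570} \approx 1501.7 i$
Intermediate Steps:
$W{\left(h,n \right)} = 29 h$ ($W{\left(h,n \right)} = 29 h + 0 = 29 h$)
$l{\left(G \right)} = -51 + G^{2} - 2127 G$
$\sqrt{l{\left(W{\left(27,Z \right)} \right)} - 1202727} = \sqrt{\left(-51 + \left(29 \cdot 27\right)^{2} - 2127 \cdot 29 \cdot 27\right) - 1202727} = \sqrt{\left(-51 + 783^{2} - 1665441\right) - 1202727} = \sqrt{\left(-51 + 613089 - 1665441\right) - 1202727} = \sqrt{-1052403 - 1202727} = \sqrt{-2255130} = 3 i \sqrt{250570}$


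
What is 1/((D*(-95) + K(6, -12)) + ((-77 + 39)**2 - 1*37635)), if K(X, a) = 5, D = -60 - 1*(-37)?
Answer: -1/34001 ≈ -2.9411e-5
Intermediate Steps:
D = -23 (D = -60 + 37 = -23)
1/((D*(-95) + K(6, -12)) + ((-77 + 39)**2 - 1*37635)) = 1/((-23*(-95) + 5) + ((-77 + 39)**2 - 1*37635)) = 1/((2185 + 5) + ((-38)**2 - 37635)) = 1/(2190 + (1444 - 37635)) = 1/(2190 - 36191) = 1/(-34001) = -1/34001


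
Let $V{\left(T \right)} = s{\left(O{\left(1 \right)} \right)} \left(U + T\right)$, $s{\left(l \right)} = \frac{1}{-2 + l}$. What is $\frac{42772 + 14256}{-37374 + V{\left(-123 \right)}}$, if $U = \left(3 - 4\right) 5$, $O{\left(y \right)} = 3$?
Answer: $- \frac{28514}{18751} \approx -1.5207$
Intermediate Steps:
$U = -5$ ($U = \left(-1\right) 5 = -5$)
$V{\left(T \right)} = -5 + T$ ($V{\left(T \right)} = \frac{-5 + T}{-2 + 3} = \frac{-5 + T}{1} = 1 \left(-5 + T\right) = -5 + T$)
$\frac{42772 + 14256}{-37374 + V{\left(-123 \right)}} = \frac{42772 + 14256}{-37374 - 128} = \frac{57028}{-37374 - 128} = \frac{57028}{-37502} = 57028 \left(- \frac{1}{37502}\right) = - \frac{28514}{18751}$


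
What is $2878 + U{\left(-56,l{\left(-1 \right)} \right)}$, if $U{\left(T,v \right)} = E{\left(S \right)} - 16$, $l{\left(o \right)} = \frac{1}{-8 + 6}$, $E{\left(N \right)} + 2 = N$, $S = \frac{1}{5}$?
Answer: $\frac{14301}{5} \approx 2860.2$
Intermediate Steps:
$S = \frac{1}{5} \approx 0.2$
$E{\left(N \right)} = -2 + N$
$l{\left(o \right)} = - \frac{1}{2}$ ($l{\left(o \right)} = \frac{1}{-2} = - \frac{1}{2}$)
$U{\left(T,v \right)} = - \frac{89}{5}$ ($U{\left(T,v \right)} = \left(-2 + \frac{1}{5}\right) - 16 = - \frac{9}{5} - 16 = - \frac{89}{5}$)
$2878 + U{\left(-56,l{\left(-1 \right)} \right)} = 2878 - \frac{89}{5} = \frac{14301}{5}$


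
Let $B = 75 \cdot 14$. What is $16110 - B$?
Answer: $15060$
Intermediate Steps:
$B = 1050$
$16110 - B = 16110 - 1050 = 15060$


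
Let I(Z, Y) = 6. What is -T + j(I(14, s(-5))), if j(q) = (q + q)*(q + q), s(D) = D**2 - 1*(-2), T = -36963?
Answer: 37107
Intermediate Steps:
s(D) = 2 + D**2 (s(D) = D**2 + 2 = 2 + D**2)
j(q) = 4*q**2 (j(q) = (2*q)*(2*q) = 4*q**2)
-T + j(I(14, s(-5))) = -1*(-36963) + 4*6**2 = 36963 + 4*36 = 36963 + 144 = 37107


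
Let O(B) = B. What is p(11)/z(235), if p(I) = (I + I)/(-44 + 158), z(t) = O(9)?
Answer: 11/513 ≈ 0.021443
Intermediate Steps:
z(t) = 9
p(I) = I/57 (p(I) = (2*I)/114 = (2*I)*(1/114) = I/57)
p(11)/z(235) = ((1/57)*11)/9 = (11/57)*(⅑) = 11/513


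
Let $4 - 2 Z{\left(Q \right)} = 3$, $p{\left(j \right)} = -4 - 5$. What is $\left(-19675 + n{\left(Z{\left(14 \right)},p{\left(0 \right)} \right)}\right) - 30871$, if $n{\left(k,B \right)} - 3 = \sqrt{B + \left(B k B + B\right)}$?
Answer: $-50543 + \frac{3 \sqrt{10}}{2} \approx -50538.0$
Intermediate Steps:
$p{\left(j \right)} = -9$
$Z{\left(Q \right)} = \frac{1}{2}$ ($Z{\left(Q \right)} = 2 - \frac{3}{2} = \frac{1}{2}$)
$n{\left(k,B \right)} = 3 + \sqrt{2 B + k B^{2}}$ ($n{\left(k,B \right)} = 3 + \sqrt{B + \left(B k B + B\right)} = 3 + \sqrt{B + \left(k B^{2} + B\right)} = 3 + \sqrt{B + \left(B + k B^{2}\right)} = 3 + \sqrt{2 B + k B^{2}}$)
$\left(-19675 + n{\left(Z{\left(14 \right)},p{\left(0 \right)} \right)}\right) - 30871 = \left(-19675 + \left(3 + \sqrt{- 9 \left(2 - \frac{9}{2}\right)}\right)\right) - 30871 = \left(-19675 + \left(3 + \sqrt{\left(-9\right) \left(- \frac{5}{2}\right)}\right)\right) - 30871 = \left(-19675 + \left(3 + \sqrt{\frac{45}{2}}\right)\right) - 30871 = \left(-19675 + \left(3 + \frac{3 \sqrt{10}}{2}\right)\right) - 30871 = \left(-19672 + \frac{3 \sqrt{10}}{2}\right) - 30871 = -50543 + \frac{3 \sqrt{10}}{2}$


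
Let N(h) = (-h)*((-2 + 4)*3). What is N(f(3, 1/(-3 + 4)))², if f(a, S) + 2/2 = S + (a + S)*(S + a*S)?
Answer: 9216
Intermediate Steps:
f(a, S) = -1 + S + (S + a)*(S + S*a) (f(a, S) = -1 + (S + (a + S)*(S + a*S)) = -1 + (S + (S + a)*(S + S*a)) = -1 + S + (S + a)*(S + S*a))
N(h) = -6*h (N(h) = (-h)*(2*3) = -h*6 = -6*h)
N(f(3, 1/(-3 + 4)))² = (-6*(-1 + 1/(-3 + 4) + (1/(-3 + 4))² + 3/(-3 + 4) + 3²/(-3 + 4) + 3*(1/(-3 + 4))²))² = (-6*(-1 + 1/1 + (1/1)² + 3/1 + 9/1 + 3*(1/1)²))² = (-6*(-1 + 1 + 1² + 1*3 + 1*9 + 3*1²))² = (-6*(-1 + 1 + 1 + 3 + 9 + 3*1))² = (-6*(-1 + 1 + 1 + 3 + 9 + 3))² = (-6*16)² = (-96)² = 9216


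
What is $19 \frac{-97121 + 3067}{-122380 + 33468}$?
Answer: $\frac{893513}{44456} \approx 20.099$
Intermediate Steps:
$19 \frac{-97121 + 3067}{-122380 + 33468} = 19 \left(- \frac{94054}{-88912}\right) = 19 \left(\left(-94054\right) \left(- \frac{1}{88912}\right)\right) = 19 \cdot \frac{47027}{44456} = \frac{893513}{44456}$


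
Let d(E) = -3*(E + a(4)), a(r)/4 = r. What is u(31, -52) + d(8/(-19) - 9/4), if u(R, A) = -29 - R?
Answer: -7599/76 ≈ -99.987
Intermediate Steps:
a(r) = 4*r
d(E) = -48 - 3*E (d(E) = -3*(E + 4*4) = -3*(E + 16) = -3*(16 + E) = -48 - 3*E)
u(31, -52) + d(8/(-19) - 9/4) = (-29 - 1*31) + (-48 - 3*(8/(-19) - 9/4)) = (-29 - 31) + (-48 - 3*(8*(-1/19) - 9*1/4)) = -60 + (-48 - 3*(-8/19 - 9/4)) = -60 + (-48 - 3*(-203/76)) = -60 + (-48 + 609/76) = -60 - 3039/76 = -7599/76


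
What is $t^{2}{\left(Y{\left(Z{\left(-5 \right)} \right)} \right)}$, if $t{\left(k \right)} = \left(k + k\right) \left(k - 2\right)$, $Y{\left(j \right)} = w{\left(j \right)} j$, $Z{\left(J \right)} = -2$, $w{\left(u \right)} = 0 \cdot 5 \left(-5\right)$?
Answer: $0$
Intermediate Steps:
$w{\left(u \right)} = 0$ ($w{\left(u \right)} = 0 \left(-5\right) = 0$)
$Y{\left(j \right)} = 0$ ($Y{\left(j \right)} = 0 j = 0$)
$t{\left(k \right)} = 2 k \left(-2 + k\right)$
$t^{2}{\left(Y{\left(Z{\left(-5 \right)} \right)} \right)} = \left(2 \cdot 0 \left(-2 + 0\right)\right)^{2} = \left(2 \cdot 0 \left(-2\right)\right)^{2} = 0^{2} = 0$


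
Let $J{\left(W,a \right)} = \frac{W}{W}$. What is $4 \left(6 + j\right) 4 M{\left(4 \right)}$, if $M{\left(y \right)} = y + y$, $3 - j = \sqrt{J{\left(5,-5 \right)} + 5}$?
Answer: $1152 - 128 \sqrt{6} \approx 838.46$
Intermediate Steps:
$J{\left(W,a \right)} = 1$
$j = 3 - \sqrt{6}$ ($j = 3 - \sqrt{1 + 5} = 3 - \sqrt{6} \approx 0.55051$)
$M{\left(y \right)} = 2 y$
$4 \left(6 + j\right) 4 M{\left(4 \right)} = 4 \left(6 + \left(3 - \sqrt{6}\right)\right) 4 \cdot 2 \cdot 4 = 4 \left(9 - \sqrt{6}\right) 4 \cdot 8 = 4 \left(36 - 4 \sqrt{6}\right) 8 = \left(144 - 16 \sqrt{6}\right) 8 = 1152 - 128 \sqrt{6}$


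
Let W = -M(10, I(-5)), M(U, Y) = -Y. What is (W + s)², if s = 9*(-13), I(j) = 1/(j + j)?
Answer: 1371241/100 ≈ 13712.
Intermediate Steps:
I(j) = 1/(2*j)
s = -117
W = -⅒ (W = -(-1)*(½)/(-5) = -(-1)*(½)*(-⅕) = -(-1)*(-1)/10 = -1*⅒ = -⅒ ≈ -0.10000)
(W + s)² = (-⅒ - 117)² = (-1171/10)² = 1371241/100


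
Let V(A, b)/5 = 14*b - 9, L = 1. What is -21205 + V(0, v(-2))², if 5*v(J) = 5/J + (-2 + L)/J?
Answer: -15876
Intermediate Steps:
v(J) = 4/(5*J) (v(J) = (5/J + (-2 + 1)/J)/5 = (5/J - 1/J)/5 = (4/J)/5 = 4/(5*J))
V(A, b) = -45 + 70*b (V(A, b) = 5*(14*b - 9) = 5*(-9 + 14*b) = -45 + 70*b)
-21205 + V(0, v(-2))² = -21205 + (-45 + 70*((⅘)/(-2)))² = -21205 + (-45 + 70*((⅘)*(-½)))² = -21205 + (-45 + 70*(-⅖))² = -21205 + (-45 - 28)² = -21205 + (-73)² = -21205 + 5329 = -15876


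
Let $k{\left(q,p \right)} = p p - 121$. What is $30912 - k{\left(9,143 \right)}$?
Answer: $10584$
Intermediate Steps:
$k{\left(q,p \right)} = -121 + p^{2}$ ($k{\left(q,p \right)} = p^{2} - 121 = -121 + p^{2}$)
$30912 - k{\left(9,143 \right)} = 30912 - \left(-121 + 143^{2}\right) = 30912 - \left(-121 + 20449\right) = 30912 - 20328 = 10584$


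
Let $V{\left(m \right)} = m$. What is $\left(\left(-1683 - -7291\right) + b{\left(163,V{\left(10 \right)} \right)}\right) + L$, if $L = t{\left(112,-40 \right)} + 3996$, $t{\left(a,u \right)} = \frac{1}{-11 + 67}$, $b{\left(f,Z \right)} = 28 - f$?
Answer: $\frac{530265}{56} \approx 9469.0$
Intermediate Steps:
$t{\left(a,u \right)} = \frac{1}{56}$
$L = \frac{223777}{56}$ ($L = \frac{1}{56} + 3996 = \frac{223777}{56} \approx 3996.0$)
$\left(\left(-1683 - -7291\right) + b{\left(163,V{\left(10 \right)} \right)}\right) + L = \left(\left(-1683 - -7291\right) + \left(28 - 163\right)\right) + \frac{223777}{56} = \left(\left(-1683 + 7291\right) + \left(28 - 163\right)\right) + \frac{223777}{56} = \left(5608 - 135\right) + \frac{223777}{56} = 5473 + \frac{223777}{56} = \frac{530265}{56}$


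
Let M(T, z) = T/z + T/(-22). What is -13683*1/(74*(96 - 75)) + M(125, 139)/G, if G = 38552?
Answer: -268856530363/30534032144 ≈ -8.8051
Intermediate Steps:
M(T, z) = -T/22 + T/z (M(T, z) = T/z + T*(-1/22) = T/z - T/22 = -T/22 + T/z)
-13683*1/(74*(96 - 75)) + M(125, 139)/G = -13683*1/(74*(96 - 75)) + (-1/22*125 + 125/139)/38552 = -13683/(21*74) + (-125/22 + 125*(1/139))*(1/38552) = -13683/1554 + (-125/22 + 125/139)*(1/38552) = -13683*1/1554 - 14625/3058*1/38552 = -4561/518 - 14625/117892016 = -268856530363/30534032144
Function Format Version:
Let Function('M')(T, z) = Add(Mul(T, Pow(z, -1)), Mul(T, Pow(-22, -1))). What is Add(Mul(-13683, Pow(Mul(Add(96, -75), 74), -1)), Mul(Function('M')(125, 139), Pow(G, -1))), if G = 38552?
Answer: Rational(-268856530363, 30534032144) ≈ -8.8051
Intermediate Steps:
Function('M')(T, z) = Add(Mul(Rational(-1, 22), T), Mul(T, Pow(z, -1))) (Function('M')(T, z) = Add(Mul(T, Pow(z, -1)), Mul(T, Rational(-1, 22))) = Add(Mul(T, Pow(z, -1)), Mul(Rational(-1, 22), T)) = Add(Mul(Rational(-1, 22), T), Mul(T, Pow(z, -1))))
Add(Mul(-13683, Pow(Mul(Add(96, -75), 74), -1)), Mul(Function('M')(125, 139), Pow(G, -1))) = Add(Mul(-13683, Pow(Mul(Add(96, -75), 74), -1)), Mul(Add(Mul(Rational(-1, 22), 125), Mul(125, Pow(139, -1))), Pow(38552, -1))) = Add(Mul(-13683, Pow(Mul(21, 74), -1)), Mul(Add(Rational(-125, 22), Mul(125, Rational(1, 139))), Rational(1, 38552))) = Add(Mul(-13683, Pow(1554, -1)), Mul(Add(Rational(-125, 22), Rational(125, 139)), Rational(1, 38552))) = Add(Mul(-13683, Rational(1, 1554)), Mul(Rational(-14625, 3058), Rational(1, 38552))) = Add(Rational(-4561, 518), Rational(-14625, 117892016)) = Rational(-268856530363, 30534032144)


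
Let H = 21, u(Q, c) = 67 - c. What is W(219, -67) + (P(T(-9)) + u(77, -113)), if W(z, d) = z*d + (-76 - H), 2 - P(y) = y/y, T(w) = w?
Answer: -14589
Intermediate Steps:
P(y) = 1 (P(y) = 2 - y/y = 2 - 1*1 = 2 - 1 = 1)
W(z, d) = -97 + d*z (W(z, d) = z*d + (-76 - 1*21) = d*z + (-76 - 21) = d*z - 97 = -97 + d*z)
W(219, -67) + (P(T(-9)) + u(77, -113)) = (-97 - 67*219) + (1 + (67 - 1*(-113))) = (-97 - 14673) + (1 + (67 + 113)) = -14770 + (1 + 180) = -14770 + 181 = -14589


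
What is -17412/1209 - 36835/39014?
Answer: -241281761/15722642 ≈ -15.346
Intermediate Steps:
-17412/1209 - 36835/39014 = -17412*1/1209 - 36835*1/39014 = -5804/403 - 36835/39014 = -241281761/15722642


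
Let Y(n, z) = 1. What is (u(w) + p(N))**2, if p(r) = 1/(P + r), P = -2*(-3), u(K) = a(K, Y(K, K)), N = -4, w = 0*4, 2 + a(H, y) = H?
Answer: 9/4 ≈ 2.2500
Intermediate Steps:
a(H, y) = -2 + H
w = 0
u(K) = -2 + K
P = 6
p(r) = 1/(6 + r)
(u(w) + p(N))**2 = ((-2 + 0) + 1/(6 - 4))**2 = (-2 + 1/2)**2 = (-3/2)**2 = 9/4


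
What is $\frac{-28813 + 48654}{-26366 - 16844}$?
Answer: $- \frac{19841}{43210} \approx -0.45918$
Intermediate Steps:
$\frac{-28813 + 48654}{-26366 - 16844} = \frac{19841}{-43210} = 19841 \left(- \frac{1}{43210}\right) = - \frac{19841}{43210}$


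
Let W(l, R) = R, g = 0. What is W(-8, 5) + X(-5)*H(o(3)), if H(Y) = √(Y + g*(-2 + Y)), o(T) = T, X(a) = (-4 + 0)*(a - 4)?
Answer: 5 + 36*√3 ≈ 67.354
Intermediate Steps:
X(a) = 16 - 4*a (X(a) = -4*(-4 + a) = 16 - 4*a)
H(Y) = √Y (H(Y) = √(Y + 0*(-2 + Y)) = √(Y + 0) = √Y)
W(-8, 5) + X(-5)*H(o(3)) = 5 + (16 - 4*(-5))*√3 = 5 + (16 + 20)*√3 = 5 + 36*√3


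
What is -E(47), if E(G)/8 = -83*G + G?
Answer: 30832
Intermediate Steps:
E(G) = -656*G (E(G) = 8*(-83*G + G) = 8*(-82*G) = -656*G)
-E(47) = -(-656)*47 = -1*(-30832) = 30832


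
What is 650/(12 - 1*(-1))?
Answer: 50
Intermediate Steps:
650/(12 - 1*(-1)) = 650/(12 + 1) = 650/13 = 650*(1/13) = 50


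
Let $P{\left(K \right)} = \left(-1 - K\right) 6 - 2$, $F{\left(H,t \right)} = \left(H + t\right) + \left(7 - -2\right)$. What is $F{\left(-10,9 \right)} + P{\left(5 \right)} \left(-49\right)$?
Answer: $1870$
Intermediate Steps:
$F{\left(H,t \right)} = 9 + H + t$ ($F{\left(H,t \right)} = \left(H + t\right) + \left(7 + 2\right) = \left(H + t\right) + 9 = 9 + H + t$)
$P{\left(K \right)} = -8 - 6 K$ ($P{\left(K \right)} = \left(-6 - 6 K\right) - 2 = -8 - 6 K$)
$F{\left(-10,9 \right)} + P{\left(5 \right)} \left(-49\right) = \left(9 - 10 + 9\right) + \left(-8 - 30\right) \left(-49\right) = 8 + \left(-8 - 30\right) \left(-49\right) = 8 - -1862 = 8 + 1862 = 1870$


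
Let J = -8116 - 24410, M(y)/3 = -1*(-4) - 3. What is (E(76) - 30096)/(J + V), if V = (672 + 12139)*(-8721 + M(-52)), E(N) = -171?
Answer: 10089/37239608 ≈ 0.00027092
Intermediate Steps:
M(y) = 3 (M(y) = 3*(-1*(-4) - 3) = 3*(4 - 3) = 3*1 = 3)
J = -32526
V = -111686298 (V = (672 + 12139)*(-8721 + 3) = 12811*(-8718) = -111686298)
(E(76) - 30096)/(J + V) = (-171 - 30096)/(-32526 - 111686298) = -30267/(-111718824) = -30267*(-1/111718824) = 10089/37239608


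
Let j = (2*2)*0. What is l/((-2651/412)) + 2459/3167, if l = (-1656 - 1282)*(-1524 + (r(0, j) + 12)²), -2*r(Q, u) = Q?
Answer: -5290243010951/8395717 ≈ -6.3011e+5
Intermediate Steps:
j = 0 (j = 4*0 = 0)
r(Q, u) = -Q/2
l = 4054440 (l = (-1656 - 1282)*(-1524 + (-½*0 + 12)²) = -2938*(-1524 + (0 + 12)²) = -2938*(-1524 + 12²) = -2938*(-1524 + 144) = -2938*(-1380) = 4054440)
l/((-2651/412)) + 2459/3167 = 4054440/((-2651/412)) + 2459/3167 = 4054440/((-2651*1/412)) + 2459*(1/3167) = 4054440/(-2651/412) + 2459/3167 = 4054440*(-412/2651) + 2459/3167 = -1670429280/2651 + 2459/3167 = -5290243010951/8395717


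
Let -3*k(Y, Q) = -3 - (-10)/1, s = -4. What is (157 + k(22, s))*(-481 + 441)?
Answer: -18560/3 ≈ -6186.7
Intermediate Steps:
k(Y, Q) = -7/3 (k(Y, Q) = -(-3 - (-10)/1)/3 = -(-3 - (-10))/3 = -(-3 - 1*(-10))/3 = -(-3 + 10)/3 = -⅓*7 = -7/3)
(157 + k(22, s))*(-481 + 441) = (157 - 7/3)*(-481 + 441) = (464/3)*(-40) = -18560/3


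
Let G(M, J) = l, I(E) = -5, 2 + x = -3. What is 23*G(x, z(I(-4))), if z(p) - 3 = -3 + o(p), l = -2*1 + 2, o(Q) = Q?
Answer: 0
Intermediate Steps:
x = -5 (x = -2 - 3 = -5)
l = 0 (l = -2 + 2 = 0)
z(p) = p (z(p) = 3 + (-3 + p) = p)
G(M, J) = 0
23*G(x, z(I(-4))) = 23*0 = 0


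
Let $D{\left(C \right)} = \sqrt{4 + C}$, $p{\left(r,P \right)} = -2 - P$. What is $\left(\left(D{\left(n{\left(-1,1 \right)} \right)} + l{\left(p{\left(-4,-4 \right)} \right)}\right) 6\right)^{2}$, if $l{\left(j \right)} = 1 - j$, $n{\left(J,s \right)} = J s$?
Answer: $144 - 72 \sqrt{3} \approx 19.292$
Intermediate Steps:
$\left(\left(D{\left(n{\left(-1,1 \right)} \right)} + l{\left(p{\left(-4,-4 \right)} \right)}\right) 6\right)^{2} = \left(\left(\sqrt{4 - 1} + \left(1 - \left(-2 - -4\right)\right)\right) 6\right)^{2} = \left(\left(\sqrt{4 - 1} + \left(1 - \left(-2 + 4\right)\right)\right) 6\right)^{2} = \left(\left(\sqrt{3} + \left(1 - 2\right)\right) 6\right)^{2} = \left(\left(\sqrt{3} - 1\right) 6\right)^{2} = \left(\left(-1 + \sqrt{3}\right) 6\right)^{2} = \left(-6 + 6 \sqrt{3}\right)^{2}$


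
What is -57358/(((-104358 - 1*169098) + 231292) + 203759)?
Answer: -8194/23085 ≈ -0.35495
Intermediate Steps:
-57358/(((-104358 - 1*169098) + 231292) + 203759) = -57358/(((-104358 - 169098) + 231292) + 203759) = -57358/((-273456 + 231292) + 203759) = -57358/(-42164 + 203759) = -57358/161595 = -57358*1/161595 = -8194/23085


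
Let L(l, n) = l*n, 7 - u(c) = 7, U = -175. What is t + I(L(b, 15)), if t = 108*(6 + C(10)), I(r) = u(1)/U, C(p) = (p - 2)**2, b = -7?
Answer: 7560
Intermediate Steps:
C(p) = (-2 + p)**2
u(c) = 0 (u(c) = 7 - 1*7 = 7 - 7 = 0)
I(r) = 0 (I(r) = 0/(-175) = 0*(-1/175) = 0)
t = 7560 (t = 108*(6 + (-2 + 10)**2) = 108*(6 + 8**2) = 108*(6 + 64) = 108*70 = 7560)
t + I(L(b, 15)) = 7560 + 0 = 7560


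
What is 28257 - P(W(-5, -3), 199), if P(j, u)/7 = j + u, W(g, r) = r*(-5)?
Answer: 26759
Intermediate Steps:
W(g, r) = -5*r
P(j, u) = 7*j + 7*u (P(j, u) = 7*(j + u) = 7*j + 7*u)
28257 - P(W(-5, -3), 199) = 28257 - (7*(-5*(-3)) + 7*199) = 28257 - (7*15 + 1393) = 28257 - (105 + 1393) = 28257 - 1*1498 = 28257 - 1498 = 26759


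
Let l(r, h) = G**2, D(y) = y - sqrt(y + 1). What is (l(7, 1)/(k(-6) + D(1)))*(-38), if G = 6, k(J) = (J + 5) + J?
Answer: 4104/17 - 684*sqrt(2)/17 ≈ 184.51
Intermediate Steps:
D(y) = y - sqrt(1 + y)
k(J) = 5 + 2*J (k(J) = (5 + J) + J = 5 + 2*J)
l(r, h) = 36 (l(r, h) = 6**2 = 36)
(l(7, 1)/(k(-6) + D(1)))*(-38) = (36/((5 + 2*(-6)) + (1 - sqrt(1 + 1))))*(-38) = (36/((5 - 12) + (1 - sqrt(2))))*(-38) = (36/(-7 + (1 - sqrt(2))))*(-38) = (36/(-6 - sqrt(2)))*(-38) = -1368/(-6 - sqrt(2))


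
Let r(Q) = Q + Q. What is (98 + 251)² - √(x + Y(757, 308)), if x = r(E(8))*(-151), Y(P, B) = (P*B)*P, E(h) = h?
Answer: 121801 - 2*√44124169 ≈ 1.0852e+5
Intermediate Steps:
r(Q) = 2*Q
Y(P, B) = B*P² (Y(P, B) = (B*P)*P = B*P²)
x = -2416 (x = (2*8)*(-151) = 16*(-151) = -2416)
(98 + 251)² - √(x + Y(757, 308)) = (98 + 251)² - √(-2416 + 308*757²) = 349² - √(-2416 + 308*573049) = 121801 - √(-2416 + 176499092) = 121801 - √176496676 = 121801 - 2*√44124169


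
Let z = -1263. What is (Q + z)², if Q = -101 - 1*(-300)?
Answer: 1132096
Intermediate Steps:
Q = 199 (Q = -101 + 300 = 199)
(Q + z)² = (199 - 1263)² = (-1064)² = 1132096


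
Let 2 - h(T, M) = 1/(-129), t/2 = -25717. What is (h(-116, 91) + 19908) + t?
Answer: -4066595/129 ≈ -31524.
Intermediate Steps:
t = -51434 (t = 2*(-25717) = -51434)
h(T, M) = 259/129 (h(T, M) = 2 - 1/(-129) = 2 - 1*(-1/129) = 2 + 1/129 = 259/129)
(h(-116, 91) + 19908) + t = (259/129 + 19908) - 51434 = 2568391/129 - 51434 = -4066595/129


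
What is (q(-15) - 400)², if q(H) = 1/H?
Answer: 36012001/225 ≈ 1.6005e+5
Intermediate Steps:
(q(-15) - 400)² = (1/(-15) - 400)² = (-1/15 - 400)² = (-6001/15)² = 36012001/225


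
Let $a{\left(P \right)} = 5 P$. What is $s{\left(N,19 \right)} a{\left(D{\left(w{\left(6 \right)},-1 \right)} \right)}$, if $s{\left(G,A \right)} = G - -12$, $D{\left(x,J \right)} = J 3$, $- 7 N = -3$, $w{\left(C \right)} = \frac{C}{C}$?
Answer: $- \frac{1305}{7} \approx -186.43$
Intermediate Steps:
$w{\left(C \right)} = 1$
$N = \frac{3}{7}$ ($N = \left(- \frac{1}{7}\right) \left(-3\right) = \frac{3}{7} \approx 0.42857$)
$D{\left(x,J \right)} = 3 J$
$s{\left(G,A \right)} = 12 + G$ ($s{\left(G,A \right)} = G + 12 = 12 + G$)
$s{\left(N,19 \right)} a{\left(D{\left(w{\left(6 \right)},-1 \right)} \right)} = \left(12 + \frac{3}{7}\right) 5 \cdot 3 \left(-1\right) = \frac{87 \cdot 5 \left(-3\right)}{7} = \frac{87}{7} \left(-15\right) = - \frac{1305}{7}$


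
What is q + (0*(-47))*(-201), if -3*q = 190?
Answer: -190/3 ≈ -63.333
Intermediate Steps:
q = -190/3 (q = -⅓*190 = -190/3 ≈ -63.333)
q + (0*(-47))*(-201) = -190/3 + (0*(-47))*(-201) = -190/3 + 0*(-201) = -190/3 + 0 = -190/3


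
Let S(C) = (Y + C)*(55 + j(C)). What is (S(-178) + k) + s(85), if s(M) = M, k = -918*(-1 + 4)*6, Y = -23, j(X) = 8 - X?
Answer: -64880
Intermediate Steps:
S(C) = (-23 + C)*(63 - C) (S(C) = (-23 + C)*(55 + (8 - C)) = (-23 + C)*(63 - C))
k = -16524 (k = -2754*6 = -918*18 = -16524)
(S(-178) + k) + s(85) = ((-1449 - 1*(-178)**2 + 86*(-178)) - 16524) + 85 = ((-1449 - 1*31684 - 15308) - 16524) + 85 = ((-1449 - 31684 - 15308) - 16524) + 85 = (-48441 - 16524) + 85 = -64965 + 85 = -64880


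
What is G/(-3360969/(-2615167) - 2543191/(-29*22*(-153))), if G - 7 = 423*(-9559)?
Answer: 1032199427958326100/6322791549931 ≈ 1.6325e+5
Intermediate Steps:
G = -4043450 (G = 7 + 423*(-9559) = 7 - 4043457 = -4043450)
G/(-3360969/(-2615167) - 2543191/(-29*22*(-153))) = -4043450/(-3360969/(-2615167) - 2543191/(-29*22*(-153))) = -4043450/(-3360969*(-1/2615167) - 2543191/((-638*(-153)))) = -4043450/(3360969/2615167 - 2543191/97614) = -4043450/(-6322791549931/255276911538) = -4043450*(-255276911538/6322791549931) = 1032199427958326100/6322791549931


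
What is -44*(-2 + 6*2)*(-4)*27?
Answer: 47520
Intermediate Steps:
-44*(-2 + 6*2)*(-4)*27 = -44*(-2 + 12)*(-4)*27 = -440*(-4)*27 = -44*(-40)*27 = 1760*27 = 47520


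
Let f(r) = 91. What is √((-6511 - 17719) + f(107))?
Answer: I*√24139 ≈ 155.37*I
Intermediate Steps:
√((-6511 - 17719) + f(107)) = √((-6511 - 17719) + 91) = √(-24230 + 91) = √(-24139) = I*√24139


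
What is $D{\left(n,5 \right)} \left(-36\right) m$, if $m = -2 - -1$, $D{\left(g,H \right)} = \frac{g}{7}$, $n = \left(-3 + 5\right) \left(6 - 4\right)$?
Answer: $\frac{144}{7} \approx 20.571$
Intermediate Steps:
$n = 4$ ($n = 2 \cdot 2 = 4$)
$D{\left(g,H \right)} = \frac{g}{7}$ ($D{\left(g,H \right)} = g \frac{1}{7} = \frac{g}{7}$)
$m = -1$ ($m = -2 + 1 = -1$)
$D{\left(n,5 \right)} \left(-36\right) m = \frac{1}{7} \cdot 4 \left(-36\right) \left(-1\right) = \frac{4}{7} \left(-36\right) \left(-1\right) = \left(- \frac{144}{7}\right) \left(-1\right) = \frac{144}{7}$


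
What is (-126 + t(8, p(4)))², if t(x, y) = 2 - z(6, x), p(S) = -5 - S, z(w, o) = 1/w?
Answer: 555025/36 ≈ 15417.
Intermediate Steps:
t(x, y) = 11/6 (t(x, y) = 2 - 1/6 = 2 - 1*⅙ = 2 - ⅙ = 11/6)
(-126 + t(8, p(4)))² = (-126 + 11/6)² = (-745/6)² = 555025/36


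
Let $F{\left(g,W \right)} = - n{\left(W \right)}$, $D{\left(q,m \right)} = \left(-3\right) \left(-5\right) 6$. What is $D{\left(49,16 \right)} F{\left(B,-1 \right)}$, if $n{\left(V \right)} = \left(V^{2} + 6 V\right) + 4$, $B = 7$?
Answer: $90$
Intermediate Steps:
$D{\left(q,m \right)} = 90$ ($D{\left(q,m \right)} = 15 \cdot 6 = 90$)
$n{\left(V \right)} = 4 + V^{2} + 6 V$
$F{\left(g,W \right)} = -4 - W^{2} - 6 W$ ($F{\left(g,W \right)} = - (4 + W^{2} + 6 W) = -4 - W^{2} - 6 W$)
$D{\left(49,16 \right)} F{\left(B,-1 \right)} = 90 \left(-4 - \left(-1\right)^{2} - -6\right) = 90 \left(-4 - 1 + 6\right) = 90 \cdot 1 = 90$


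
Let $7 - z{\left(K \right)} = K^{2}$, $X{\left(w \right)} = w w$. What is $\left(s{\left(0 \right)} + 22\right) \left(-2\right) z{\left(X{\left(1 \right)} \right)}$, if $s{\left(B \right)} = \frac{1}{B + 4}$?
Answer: $-267$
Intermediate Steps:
$s{\left(B \right)} = \frac{1}{4 + B}$
$X{\left(w \right)} = w^{2}$
$z{\left(K \right)} = 7 - K^{2}$
$\left(s{\left(0 \right)} + 22\right) \left(-2\right) z{\left(X{\left(1 \right)} \right)} = \left(\frac{1}{4 + 0} + 22\right) \left(-2\right) \left(7 - \left(1^{2}\right)^{2}\right) = \left(\frac{1}{4} + 22\right) \left(-2\right) \left(7 - 1^{2}\right) = \left(\frac{1}{4} + 22\right) \left(-2\right) \left(7 - 1\right) = \frac{89}{4} \left(-2\right) \left(7 - 1\right) = \left(- \frac{89}{2}\right) 6 = -267$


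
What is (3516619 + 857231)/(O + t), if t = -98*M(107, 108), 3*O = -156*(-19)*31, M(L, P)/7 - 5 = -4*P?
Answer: 29159/2157 ≈ 13.518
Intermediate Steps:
M(L, P) = 35 - 28*P (M(L, P) = 35 + 7*(-4*P) = 35 - 28*P)
O = 30628 (O = (-156*(-19)*31)/3 = (2964*31)/3 = (⅓)*91884 = 30628)
t = 292922 (t = -98*(35 - 28*108) = -98*(35 - 3024) = -98*(-2989) = 292922)
(3516619 + 857231)/(O + t) = (3516619 + 857231)/(30628 + 292922) = 4373850/323550 = 4373850*(1/323550) = 29159/2157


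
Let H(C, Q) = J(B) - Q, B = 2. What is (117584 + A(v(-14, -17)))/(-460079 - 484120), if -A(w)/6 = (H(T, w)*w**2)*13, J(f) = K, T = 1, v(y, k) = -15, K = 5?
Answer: 233416/944199 ≈ 0.24721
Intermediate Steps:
J(f) = 5
H(C, Q) = 5 - Q
A(w) = -78*w**2*(5 - w) (A(w) = -6*(5 - w)*w**2*13 = -6*w**2*(5 - w)*13 = -78*w**2*(5 - w))
(117584 + A(v(-14, -17)))/(-460079 - 484120) = (117584 + 78*(-15)**2*(-5 - 15))/(-460079 - 484120) = (117584 + 78*225*(-20))/(-944199) = (117584 - 351000)*(-1/944199) = -233416*(-1/944199) = 233416/944199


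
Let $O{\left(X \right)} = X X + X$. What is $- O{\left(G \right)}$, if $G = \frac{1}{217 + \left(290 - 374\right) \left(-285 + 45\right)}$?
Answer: $- \frac{20378}{415222129} \approx -4.9077 \cdot 10^{-5}$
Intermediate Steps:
$G = \frac{1}{20377}$ ($G = \frac{1}{217 - -20160} = \frac{1}{217 + 20160} = \frac{1}{20377} \approx 4.9075 \cdot 10^{-5}$)
$O{\left(X \right)} = X + X^{2}$ ($O{\left(X \right)} = X^{2} + X = X + X^{2}$)
$- O{\left(G \right)} = - \frac{1 + \frac{1}{20377}}{20377} = - \frac{20378}{20377 \cdot 20377} = \left(-1\right) \frac{20378}{415222129} = - \frac{20378}{415222129}$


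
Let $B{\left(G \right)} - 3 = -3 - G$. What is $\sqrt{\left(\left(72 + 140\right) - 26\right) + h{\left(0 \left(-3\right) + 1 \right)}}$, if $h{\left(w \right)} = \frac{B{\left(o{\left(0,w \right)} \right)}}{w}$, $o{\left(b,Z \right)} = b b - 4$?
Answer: $\sqrt{190} \approx 13.784$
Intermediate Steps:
$o{\left(b,Z \right)} = -4 + b^{2}$ ($o{\left(b,Z \right)} = b^{2} - 4 = -4 + b^{2}$)
$B{\left(G \right)} = - G$ ($B{\left(G \right)} = 3 - \left(3 + G\right) = - G$)
$h{\left(w \right)} = \frac{4}{w}$ ($h{\left(w \right)} = \frac{\left(-1\right) \left(-4 + 0^{2}\right)}{w} = \frac{\left(-1\right) \left(-4 + 0\right)}{w} = \frac{\left(-1\right) \left(-4\right)}{w} = \frac{4}{w}$)
$\sqrt{\left(\left(72 + 140\right) - 26\right) + h{\left(0 \left(-3\right) + 1 \right)}} = \sqrt{\left(\left(72 + 140\right) - 26\right) + \frac{4}{0 \left(-3\right) + 1}} = \sqrt{\left(212 - 26\right) + \frac{4}{0 + 1}} = \sqrt{186 + \frac{4}{1}} = \sqrt{186 + 4 \cdot 1} = \sqrt{186 + 4} = \sqrt{190}$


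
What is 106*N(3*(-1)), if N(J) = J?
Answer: -318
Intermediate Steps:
106*N(3*(-1)) = 106*(3*(-1)) = 106*(-3) = -318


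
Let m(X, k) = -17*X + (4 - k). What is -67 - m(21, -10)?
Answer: 276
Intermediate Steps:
m(X, k) = 4 - k - 17*X
-67 - m(21, -10) = -67 - (4 - 1*(-10) - 17*21) = -67 - (4 + 10 - 357) = -67 - 1*(-343) = -67 + 343 = 276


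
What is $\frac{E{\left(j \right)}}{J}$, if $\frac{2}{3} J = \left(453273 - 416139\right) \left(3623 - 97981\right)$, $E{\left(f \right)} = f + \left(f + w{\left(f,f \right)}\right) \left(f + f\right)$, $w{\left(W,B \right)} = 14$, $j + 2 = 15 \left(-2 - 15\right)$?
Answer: $- \frac{124645}{5255834958} \approx -2.3716 \cdot 10^{-5}$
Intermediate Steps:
$j = -257$ ($j = -2 + 15 \left(-2 - 15\right) = -2 + 15 \left(-17\right) = -2 - 255 = -257$)
$E{\left(f \right)} = f + 2 f \left(14 + f\right)$ ($E{\left(f \right)} = f + \left(f + 14\right) \left(f + f\right) = f + \left(14 + f\right) 2 f = f + 2 f \left(14 + f\right)$)
$J = -5255834958$ ($J = \frac{3 \left(453273 - 416139\right) \left(3623 - 97981\right)}{2} = \frac{3 \cdot 37134 \left(-94358\right)}{2} = \frac{3}{2} \left(-3503889972\right) = -5255834958$)
$\frac{E{\left(j \right)}}{J} = \frac{\left(-257\right) \left(29 + 2 \left(-257\right)\right)}{-5255834958} = - 257 \left(29 - 514\right) \left(- \frac{1}{5255834958}\right) = \left(-257\right) \left(-485\right) \left(- \frac{1}{5255834958}\right) = 124645 \left(- \frac{1}{5255834958}\right) = - \frac{124645}{5255834958}$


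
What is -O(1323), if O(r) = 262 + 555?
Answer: -817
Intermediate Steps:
O(r) = 817
-O(1323) = -1*817 = -817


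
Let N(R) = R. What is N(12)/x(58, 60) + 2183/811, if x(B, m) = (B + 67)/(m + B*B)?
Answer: 33595243/101375 ≈ 331.40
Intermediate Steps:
x(B, m) = (67 + B)/(m + B**2)
N(12)/x(58, 60) + 2183/811 = 12/(((67 + 58)/(60 + 58**2))) + 2183/811 = 12/((125/(60 + 3364))) + 2183*(1/811) = 12/((125/3424)) + 2183/811 = 12/(((1/3424)*125)) + 2183/811 = 12/(125/3424) + 2183/811 = 12*(3424/125) + 2183/811 = 41088/125 + 2183/811 = 33595243/101375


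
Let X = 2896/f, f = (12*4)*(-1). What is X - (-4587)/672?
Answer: -35957/672 ≈ -53.507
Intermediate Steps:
f = -48 (f = 48*(-1) = -48)
X = -181/3 (X = 2896/(-48) = 2896*(-1/48) = -181/3 ≈ -60.333)
X - (-4587)/672 = -181/3 - (-4587)/672 = -181/3 - 1*(-1529/224) = -181/3 + 1529/224 = -35957/672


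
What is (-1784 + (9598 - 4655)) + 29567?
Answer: 32726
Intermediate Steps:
(-1784 + (9598 - 4655)) + 29567 = (-1784 + 4943) + 29567 = 3159 + 29567 = 32726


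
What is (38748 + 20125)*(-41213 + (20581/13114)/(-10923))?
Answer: -31596197891285081/13022202 ≈ -2.4263e+9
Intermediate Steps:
(38748 + 20125)*(-41213 + (20581/13114)/(-10923)) = 58873*(-41213 + (20581*(1/13114))*(-1/10923)) = 58873*(-41213 + (20581/13114)*(-1/10923)) = 58873*(-41213 - 1871/13022202) = 58873*(-536684012897/13022202) = -31596197891285081/13022202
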